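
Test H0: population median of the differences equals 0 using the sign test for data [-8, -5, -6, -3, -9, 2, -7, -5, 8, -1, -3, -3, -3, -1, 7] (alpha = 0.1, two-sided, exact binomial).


Step 1: Discard zero differences. Original n = 15; n_eff = number of nonzero differences = 15.
Nonzero differences (with sign): -8, -5, -6, -3, -9, +2, -7, -5, +8, -1, -3, -3, -3, -1, +7
Step 2: Count signs: positive = 3, negative = 12.
Step 3: Under H0: P(positive) = 0.5, so the number of positives S ~ Bin(15, 0.5).
Step 4: Two-sided exact p-value = sum of Bin(15,0.5) probabilities at or below the observed probability = 0.035156.
Step 5: alpha = 0.1. reject H0.

n_eff = 15, pos = 3, neg = 12, p = 0.035156, reject H0.


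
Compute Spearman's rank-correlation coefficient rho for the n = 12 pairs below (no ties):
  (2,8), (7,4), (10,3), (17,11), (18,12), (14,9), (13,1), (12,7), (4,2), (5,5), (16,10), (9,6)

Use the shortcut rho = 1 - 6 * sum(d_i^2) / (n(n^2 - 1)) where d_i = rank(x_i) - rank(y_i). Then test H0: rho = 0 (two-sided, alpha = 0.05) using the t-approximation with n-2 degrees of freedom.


Step 1: Rank x and y separately (midranks; no ties here).
rank(x): 2->1, 7->4, 10->6, 17->11, 18->12, 14->9, 13->8, 12->7, 4->2, 5->3, 16->10, 9->5
rank(y): 8->8, 4->4, 3->3, 11->11, 12->12, 9->9, 1->1, 7->7, 2->2, 5->5, 10->10, 6->6
Step 2: d_i = R_x(i) - R_y(i); compute d_i^2.
  (1-8)^2=49, (4-4)^2=0, (6-3)^2=9, (11-11)^2=0, (12-12)^2=0, (9-9)^2=0, (8-1)^2=49, (7-7)^2=0, (2-2)^2=0, (3-5)^2=4, (10-10)^2=0, (5-6)^2=1
sum(d^2) = 112.
Step 3: rho = 1 - 6*112 / (12*(12^2 - 1)) = 1 - 672/1716 = 0.608392.
Step 4: Under H0, t = rho * sqrt((n-2)/(1-rho^2)) = 2.4242 ~ t(10).
Step 5: Two-sided p-value from the t-distribution with 10 df = 0.035806.
Step 6: alpha = 0.05. reject H0.

rho = 0.6084, p = 0.035806, reject H0 at alpha = 0.05.


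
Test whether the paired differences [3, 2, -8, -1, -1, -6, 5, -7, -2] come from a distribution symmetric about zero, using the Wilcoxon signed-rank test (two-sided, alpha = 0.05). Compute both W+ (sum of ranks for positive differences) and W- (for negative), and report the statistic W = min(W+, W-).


Step 1: Drop any zero differences (none here) and take |d_i|.
|d| = [3, 2, 8, 1, 1, 6, 5, 7, 2]
Step 2: Midrank |d_i| (ties get averaged ranks).
ranks: |3|->5, |2|->3.5, |8|->9, |1|->1.5, |1|->1.5, |6|->7, |5|->6, |7|->8, |2|->3.5
Step 3: Attach original signs; sum ranks with positive sign and with negative sign.
W+ = 5 + 3.5 + 6 = 14.5
W- = 9 + 1.5 + 1.5 + 7 + 8 + 3.5 = 30.5
(Check: W+ + W- = 45 should equal n(n+1)/2 = 45.)
Step 4: Test statistic W = min(W+, W-) = 14.5.
Step 5: Ties in |d|, so use the tie-corrected normal approximation.
        E[W] = n(n+1)/4 = 9*10/4 = 22.5.
        Tie groups: |d|=1 (t=2), |d|=2 (t=2); sum(t^3 - t) = 12.
        Var[W] = n(n+1)(2n+1)/24 - sum(t^3-t)/48 = 1710/24 - 12/48 = 71.
        z = (W - E[W]) / sqrt(Var[W]) = (14.5 - 22.5) / 8.4261 = -0.9494.
        Two-sided p = 2*Phi(z) = 0.342404.
Step 6: alpha = 0.05. fail to reject H0.

W+ = 14.5, W- = 30.5, W = min = 14.5, p = 0.342404, fail to reject H0.


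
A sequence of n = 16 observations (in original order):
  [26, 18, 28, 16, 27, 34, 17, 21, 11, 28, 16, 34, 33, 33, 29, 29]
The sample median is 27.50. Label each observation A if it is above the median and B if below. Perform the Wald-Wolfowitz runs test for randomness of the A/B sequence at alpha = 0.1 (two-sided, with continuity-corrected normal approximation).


Step 1: Compute median = 27.50; label A = above, B = below.
Labels in order: BBABBABBBABAAAAA  (n_A = 8, n_B = 8)
Step 2: Count runs R = 8.
Step 3: Under H0 (random ordering), E[R] = 2*n_A*n_B/(n_A+n_B) + 1 = 2*8*8/16 + 1 = 9.0000.
        Var[R] = 2*n_A*n_B*(2*n_A*n_B - n_A - n_B) / ((n_A+n_B)^2 * (n_A+n_B-1)) = 14336/3840 = 3.7333.
        SD[R] = 1.9322.
Step 4: Continuity-corrected z = (R + 0.5 - E[R]) / SD[R] = (8 + 0.5 - 9.0000) / 1.9322 = -0.2588.
Step 5: Two-sided p-value via normal approximation = 2*(1 - Phi(|z|)) = 0.795809.
Step 6: alpha = 0.1. fail to reject H0.

R = 8, z = -0.2588, p = 0.795809, fail to reject H0.


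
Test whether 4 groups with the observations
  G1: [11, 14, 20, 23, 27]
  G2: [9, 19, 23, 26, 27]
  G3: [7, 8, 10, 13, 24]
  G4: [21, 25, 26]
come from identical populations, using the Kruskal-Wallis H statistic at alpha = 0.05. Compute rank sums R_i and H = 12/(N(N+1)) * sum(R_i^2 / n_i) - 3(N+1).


Step 1: Combine all N = 18 observations and assign midranks.
sorted (value, group, rank): (7,G3,1), (8,G3,2), (9,G2,3), (10,G3,4), (11,G1,5), (13,G3,6), (14,G1,7), (19,G2,8), (20,G1,9), (21,G4,10), (23,G1,11.5), (23,G2,11.5), (24,G3,13), (25,G4,14), (26,G2,15.5), (26,G4,15.5), (27,G1,17.5), (27,G2,17.5)
Step 2: Sum ranks within each group.
R_1 = 50 (n_1 = 5)
R_2 = 55.5 (n_2 = 5)
R_3 = 26 (n_3 = 5)
R_4 = 39.5 (n_4 = 3)
Step 3: H = 12/(N(N+1)) * sum(R_i^2/n_i) - 3(N+1)
     = 12/(18*19) * (50^2/5 + 55.5^2/5 + 26^2/5 + 39.5^2/3) - 3*19
     = 0.035088 * 1771.33 - 57
     = 5.152047.
Step 4: Ties present; correction factor C = 1 - 18/(18^3 - 18) = 0.996904. Corrected H = 5.152047 / 0.996904 = 5.168047.
Step 5: Under H0, H ~ chi^2(3); p-value = 0.159897.
Step 6: alpha = 0.05. fail to reject H0.

H = 5.1680, df = 3, p = 0.159897, fail to reject H0.


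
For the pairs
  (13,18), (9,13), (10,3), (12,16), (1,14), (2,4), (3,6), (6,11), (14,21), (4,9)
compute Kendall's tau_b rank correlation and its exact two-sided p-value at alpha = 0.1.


Step 1: Enumerate the 45 unordered pairs (i,j) with i<j and classify each by sign(x_j-x_i) * sign(y_j-y_i).
  (1,2):dx=-4,dy=-5->C; (1,3):dx=-3,dy=-15->C; (1,4):dx=-1,dy=-2->C; (1,5):dx=-12,dy=-4->C
  (1,6):dx=-11,dy=-14->C; (1,7):dx=-10,dy=-12->C; (1,8):dx=-7,dy=-7->C; (1,9):dx=+1,dy=+3->C
  (1,10):dx=-9,dy=-9->C; (2,3):dx=+1,dy=-10->D; (2,4):dx=+3,dy=+3->C; (2,5):dx=-8,dy=+1->D
  (2,6):dx=-7,dy=-9->C; (2,7):dx=-6,dy=-7->C; (2,8):dx=-3,dy=-2->C; (2,9):dx=+5,dy=+8->C
  (2,10):dx=-5,dy=-4->C; (3,4):dx=+2,dy=+13->C; (3,5):dx=-9,dy=+11->D; (3,6):dx=-8,dy=+1->D
  (3,7):dx=-7,dy=+3->D; (3,8):dx=-4,dy=+8->D; (3,9):dx=+4,dy=+18->C; (3,10):dx=-6,dy=+6->D
  (4,5):dx=-11,dy=-2->C; (4,6):dx=-10,dy=-12->C; (4,7):dx=-9,dy=-10->C; (4,8):dx=-6,dy=-5->C
  (4,9):dx=+2,dy=+5->C; (4,10):dx=-8,dy=-7->C; (5,6):dx=+1,dy=-10->D; (5,7):dx=+2,dy=-8->D
  (5,8):dx=+5,dy=-3->D; (5,9):dx=+13,dy=+7->C; (5,10):dx=+3,dy=-5->D; (6,7):dx=+1,dy=+2->C
  (6,8):dx=+4,dy=+7->C; (6,9):dx=+12,dy=+17->C; (6,10):dx=+2,dy=+5->C; (7,8):dx=+3,dy=+5->C
  (7,9):dx=+11,dy=+15->C; (7,10):dx=+1,dy=+3->C; (8,9):dx=+8,dy=+10->C; (8,10):dx=-2,dy=-2->C
  (9,10):dx=-10,dy=-12->C
Step 2: C = 34, D = 11, total pairs = 45.
Step 3: tau = (C - D)/(n(n-1)/2) = (34 - 11)/45 = 0.511111.
Step 4: Exact two-sided p-value (enumerate n! = 3628800 permutations of y under H0): p = 0.046623.
Step 5: alpha = 0.1. reject H0.

tau_b = 0.5111 (C=34, D=11), p = 0.046623, reject H0.


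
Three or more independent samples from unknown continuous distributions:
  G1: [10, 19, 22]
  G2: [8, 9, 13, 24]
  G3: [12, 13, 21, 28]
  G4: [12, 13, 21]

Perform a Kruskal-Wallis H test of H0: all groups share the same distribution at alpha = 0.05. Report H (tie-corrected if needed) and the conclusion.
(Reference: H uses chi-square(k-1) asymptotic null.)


Step 1: Combine all N = 14 observations and assign midranks.
sorted (value, group, rank): (8,G2,1), (9,G2,2), (10,G1,3), (12,G3,4.5), (12,G4,4.5), (13,G2,7), (13,G3,7), (13,G4,7), (19,G1,9), (21,G3,10.5), (21,G4,10.5), (22,G1,12), (24,G2,13), (28,G3,14)
Step 2: Sum ranks within each group.
R_1 = 24 (n_1 = 3)
R_2 = 23 (n_2 = 4)
R_3 = 36 (n_3 = 4)
R_4 = 22 (n_4 = 3)
Step 3: H = 12/(N(N+1)) * sum(R_i^2/n_i) - 3(N+1)
     = 12/(14*15) * (24^2/3 + 23^2/4 + 36^2/4 + 22^2/3) - 3*15
     = 0.057143 * 809.583 - 45
     = 1.261905.
Step 4: Ties present; correction factor C = 1 - 36/(14^3 - 14) = 0.986813. Corrected H = 1.261905 / 0.986813 = 1.278768.
Step 5: Under H0, H ~ chi^2(3); p-value = 0.734181.
Step 6: alpha = 0.05. fail to reject H0.

H = 1.2788, df = 3, p = 0.734181, fail to reject H0.


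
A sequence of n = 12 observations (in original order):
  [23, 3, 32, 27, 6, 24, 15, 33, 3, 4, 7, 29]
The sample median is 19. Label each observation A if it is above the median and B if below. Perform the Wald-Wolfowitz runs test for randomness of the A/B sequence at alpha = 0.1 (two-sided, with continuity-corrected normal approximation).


Step 1: Compute median = 19; label A = above, B = below.
Labels in order: ABAABABABBBA  (n_A = 6, n_B = 6)
Step 2: Count runs R = 9.
Step 3: Under H0 (random ordering), E[R] = 2*n_A*n_B/(n_A+n_B) + 1 = 2*6*6/12 + 1 = 7.0000.
        Var[R] = 2*n_A*n_B*(2*n_A*n_B - n_A - n_B) / ((n_A+n_B)^2 * (n_A+n_B-1)) = 4320/1584 = 2.7273.
        SD[R] = 1.6514.
Step 4: Continuity-corrected z = (R - 0.5 - E[R]) / SD[R] = (9 - 0.5 - 7.0000) / 1.6514 = 0.9083.
Step 5: Two-sided p-value via normal approximation = 2*(1 - Phi(|z|)) = 0.363722.
Step 6: alpha = 0.1. fail to reject H0.

R = 9, z = 0.9083, p = 0.363722, fail to reject H0.


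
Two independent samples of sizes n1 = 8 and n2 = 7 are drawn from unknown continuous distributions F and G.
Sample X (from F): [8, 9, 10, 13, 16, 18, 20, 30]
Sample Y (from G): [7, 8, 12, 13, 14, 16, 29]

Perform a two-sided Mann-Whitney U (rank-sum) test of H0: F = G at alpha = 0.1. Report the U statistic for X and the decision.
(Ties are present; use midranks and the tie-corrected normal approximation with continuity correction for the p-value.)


Step 1: Combine and sort all 15 observations; assign midranks.
sorted (value, group): (7,Y), (8,X), (8,Y), (9,X), (10,X), (12,Y), (13,X), (13,Y), (14,Y), (16,X), (16,Y), (18,X), (20,X), (29,Y), (30,X)
ranks: 7->1, 8->2.5, 8->2.5, 9->4, 10->5, 12->6, 13->7.5, 13->7.5, 14->9, 16->10.5, 16->10.5, 18->12, 20->13, 29->14, 30->15
Step 2: Rank sum for X: R1 = 2.5 + 4 + 5 + 7.5 + 10.5 + 12 + 13 + 15 = 69.5.
Step 3: U_X = R1 - n1(n1+1)/2 = 69.5 - 8*9/2 = 69.5 - 36 = 33.5.
       U_Y = n1*n2 - U_X = 56 - 33.5 = 22.5.
Step 4: Ties are present, so use the tie-corrected normal approximation (with continuity correction) for the p-value.
Step 5: p-value = 0.561784; compare to alpha = 0.1. fail to reject H0.

U_X = 33.5, p = 0.561784, fail to reject H0 at alpha = 0.1.


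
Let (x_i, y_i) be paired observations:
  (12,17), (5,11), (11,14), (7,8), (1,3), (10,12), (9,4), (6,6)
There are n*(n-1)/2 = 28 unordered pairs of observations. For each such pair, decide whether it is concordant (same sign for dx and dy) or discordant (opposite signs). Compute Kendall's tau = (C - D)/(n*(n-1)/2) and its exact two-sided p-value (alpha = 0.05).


Step 1: Enumerate the 28 unordered pairs (i,j) with i<j and classify each by sign(x_j-x_i) * sign(y_j-y_i).
  (1,2):dx=-7,dy=-6->C; (1,3):dx=-1,dy=-3->C; (1,4):dx=-5,dy=-9->C; (1,5):dx=-11,dy=-14->C
  (1,6):dx=-2,dy=-5->C; (1,7):dx=-3,dy=-13->C; (1,8):dx=-6,dy=-11->C; (2,3):dx=+6,dy=+3->C
  (2,4):dx=+2,dy=-3->D; (2,5):dx=-4,dy=-8->C; (2,6):dx=+5,dy=+1->C; (2,7):dx=+4,dy=-7->D
  (2,8):dx=+1,dy=-5->D; (3,4):dx=-4,dy=-6->C; (3,5):dx=-10,dy=-11->C; (3,6):dx=-1,dy=-2->C
  (3,7):dx=-2,dy=-10->C; (3,8):dx=-5,dy=-8->C; (4,5):dx=-6,dy=-5->C; (4,6):dx=+3,dy=+4->C
  (4,7):dx=+2,dy=-4->D; (4,8):dx=-1,dy=-2->C; (5,6):dx=+9,dy=+9->C; (5,7):dx=+8,dy=+1->C
  (5,8):dx=+5,dy=+3->C; (6,7):dx=-1,dy=-8->C; (6,8):dx=-4,dy=-6->C; (7,8):dx=-3,dy=+2->D
Step 2: C = 23, D = 5, total pairs = 28.
Step 3: tau = (C - D)/(n(n-1)/2) = (23 - 5)/28 = 0.642857.
Step 4: Exact two-sided p-value (enumerate n! = 40320 permutations of y under H0): p = 0.031151.
Step 5: alpha = 0.05. reject H0.

tau_b = 0.6429 (C=23, D=5), p = 0.031151, reject H0.


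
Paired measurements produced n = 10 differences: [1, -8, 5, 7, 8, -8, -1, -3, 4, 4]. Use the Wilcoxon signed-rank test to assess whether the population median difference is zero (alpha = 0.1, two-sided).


Step 1: Drop any zero differences (none here) and take |d_i|.
|d| = [1, 8, 5, 7, 8, 8, 1, 3, 4, 4]
Step 2: Midrank |d_i| (ties get averaged ranks).
ranks: |1|->1.5, |8|->9, |5|->6, |7|->7, |8|->9, |8|->9, |1|->1.5, |3|->3, |4|->4.5, |4|->4.5
Step 3: Attach original signs; sum ranks with positive sign and with negative sign.
W+ = 1.5 + 6 + 7 + 9 + 4.5 + 4.5 = 32.5
W- = 9 + 9 + 1.5 + 3 = 22.5
(Check: W+ + W- = 55 should equal n(n+1)/2 = 55.)
Step 4: Test statistic W = min(W+, W-) = 22.5.
Step 5: Ties in |d|, so use the tie-corrected normal approximation.
        E[W] = n(n+1)/4 = 10*11/4 = 27.5.
        Tie groups: |d|=1 (t=2), |d|=4 (t=2), |d|=8 (t=3); sum(t^3 - t) = 36.
        Var[W] = n(n+1)(2n+1)/24 - sum(t^3-t)/48 = 2310/24 - 36/48 = 95.5.
        z = (W - E[W]) / sqrt(Var[W]) = (22.5 - 27.5) / 9.7724 = -0.5116.
        Two-sided p = 2*Phi(z) = 0.608900.
Step 6: alpha = 0.1. fail to reject H0.

W+ = 32.5, W- = 22.5, W = min = 22.5, p = 0.608900, fail to reject H0.


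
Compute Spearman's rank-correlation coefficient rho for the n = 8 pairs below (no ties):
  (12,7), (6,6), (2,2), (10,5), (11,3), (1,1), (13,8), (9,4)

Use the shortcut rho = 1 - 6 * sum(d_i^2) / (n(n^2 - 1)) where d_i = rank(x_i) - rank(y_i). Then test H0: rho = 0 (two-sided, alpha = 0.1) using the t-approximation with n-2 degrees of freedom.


Step 1: Rank x and y separately (midranks; no ties here).
rank(x): 12->7, 6->3, 2->2, 10->5, 11->6, 1->1, 13->8, 9->4
rank(y): 7->7, 6->6, 2->2, 5->5, 3->3, 1->1, 8->8, 4->4
Step 2: d_i = R_x(i) - R_y(i); compute d_i^2.
  (7-7)^2=0, (3-6)^2=9, (2-2)^2=0, (5-5)^2=0, (6-3)^2=9, (1-1)^2=0, (8-8)^2=0, (4-4)^2=0
sum(d^2) = 18.
Step 3: rho = 1 - 6*18 / (8*(8^2 - 1)) = 1 - 108/504 = 0.785714.
Step 4: Under H0, t = rho * sqrt((n-2)/(1-rho^2)) = 3.1113 ~ t(6).
Step 5: Two-sided p-value from the t-distribution with 6 df = 0.020815.
Step 6: alpha = 0.1. reject H0.

rho = 0.7857, p = 0.020815, reject H0 at alpha = 0.1.


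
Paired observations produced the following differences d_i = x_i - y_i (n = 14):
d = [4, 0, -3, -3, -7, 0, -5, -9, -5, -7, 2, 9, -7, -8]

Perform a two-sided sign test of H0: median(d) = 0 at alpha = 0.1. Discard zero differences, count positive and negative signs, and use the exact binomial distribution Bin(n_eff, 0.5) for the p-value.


Step 1: Discard zero differences. Original n = 14; n_eff = number of nonzero differences = 12.
Nonzero differences (with sign): +4, -3, -3, -7, -5, -9, -5, -7, +2, +9, -7, -8
Step 2: Count signs: positive = 3, negative = 9.
Step 3: Under H0: P(positive) = 0.5, so the number of positives S ~ Bin(12, 0.5).
Step 4: Two-sided exact p-value = sum of Bin(12,0.5) probabilities at or below the observed probability = 0.145996.
Step 5: alpha = 0.1. fail to reject H0.

n_eff = 12, pos = 3, neg = 9, p = 0.145996, fail to reject H0.


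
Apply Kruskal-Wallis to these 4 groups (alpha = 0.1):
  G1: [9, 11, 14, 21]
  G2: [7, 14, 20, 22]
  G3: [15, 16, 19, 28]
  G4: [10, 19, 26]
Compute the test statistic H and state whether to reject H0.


Step 1: Combine all N = 15 observations and assign midranks.
sorted (value, group, rank): (7,G2,1), (9,G1,2), (10,G4,3), (11,G1,4), (14,G1,5.5), (14,G2,5.5), (15,G3,7), (16,G3,8), (19,G3,9.5), (19,G4,9.5), (20,G2,11), (21,G1,12), (22,G2,13), (26,G4,14), (28,G3,15)
Step 2: Sum ranks within each group.
R_1 = 23.5 (n_1 = 4)
R_2 = 30.5 (n_2 = 4)
R_3 = 39.5 (n_3 = 4)
R_4 = 26.5 (n_4 = 3)
Step 3: H = 12/(N(N+1)) * sum(R_i^2/n_i) - 3(N+1)
     = 12/(15*16) * (23.5^2/4 + 30.5^2/4 + 39.5^2/4 + 26.5^2/3) - 3*16
     = 0.050000 * 994.771 - 48
     = 1.738542.
Step 4: Ties present; correction factor C = 1 - 12/(15^3 - 15) = 0.996429. Corrected H = 1.738542 / 0.996429 = 1.744773.
Step 5: Under H0, H ~ chi^2(3); p-value = 0.627026.
Step 6: alpha = 0.1. fail to reject H0.

H = 1.7448, df = 3, p = 0.627026, fail to reject H0.


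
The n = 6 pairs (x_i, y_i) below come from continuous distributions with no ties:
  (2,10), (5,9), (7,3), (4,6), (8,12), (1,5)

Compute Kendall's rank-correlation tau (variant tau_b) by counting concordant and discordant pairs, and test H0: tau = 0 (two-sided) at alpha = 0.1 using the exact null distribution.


Step 1: Enumerate the 15 unordered pairs (i,j) with i<j and classify each by sign(x_j-x_i) * sign(y_j-y_i).
  (1,2):dx=+3,dy=-1->D; (1,3):dx=+5,dy=-7->D; (1,4):dx=+2,dy=-4->D; (1,5):dx=+6,dy=+2->C
  (1,6):dx=-1,dy=-5->C; (2,3):dx=+2,dy=-6->D; (2,4):dx=-1,dy=-3->C; (2,5):dx=+3,dy=+3->C
  (2,6):dx=-4,dy=-4->C; (3,4):dx=-3,dy=+3->D; (3,5):dx=+1,dy=+9->C; (3,6):dx=-6,dy=+2->D
  (4,5):dx=+4,dy=+6->C; (4,6):dx=-3,dy=-1->C; (5,6):dx=-7,dy=-7->C
Step 2: C = 9, D = 6, total pairs = 15.
Step 3: tau = (C - D)/(n(n-1)/2) = (9 - 6)/15 = 0.200000.
Step 4: Exact two-sided p-value (enumerate n! = 720 permutations of y under H0): p = 0.719444.
Step 5: alpha = 0.1. fail to reject H0.

tau_b = 0.2000 (C=9, D=6), p = 0.719444, fail to reject H0.


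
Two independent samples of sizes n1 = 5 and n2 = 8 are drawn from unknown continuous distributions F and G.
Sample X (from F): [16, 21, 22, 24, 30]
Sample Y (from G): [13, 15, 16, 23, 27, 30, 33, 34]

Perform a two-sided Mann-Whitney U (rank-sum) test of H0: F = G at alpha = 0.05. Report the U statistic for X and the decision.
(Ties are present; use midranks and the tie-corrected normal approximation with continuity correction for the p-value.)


Step 1: Combine and sort all 13 observations; assign midranks.
sorted (value, group): (13,Y), (15,Y), (16,X), (16,Y), (21,X), (22,X), (23,Y), (24,X), (27,Y), (30,X), (30,Y), (33,Y), (34,Y)
ranks: 13->1, 15->2, 16->3.5, 16->3.5, 21->5, 22->6, 23->7, 24->8, 27->9, 30->10.5, 30->10.5, 33->12, 34->13
Step 2: Rank sum for X: R1 = 3.5 + 5 + 6 + 8 + 10.5 = 33.
Step 3: U_X = R1 - n1(n1+1)/2 = 33 - 5*6/2 = 33 - 15 = 18.
       U_Y = n1*n2 - U_X = 40 - 18 = 22.
Step 4: Ties are present, so use the tie-corrected normal approximation (with continuity correction) for the p-value.
Step 5: p-value = 0.825728; compare to alpha = 0.05. fail to reject H0.

U_X = 18, p = 0.825728, fail to reject H0 at alpha = 0.05.


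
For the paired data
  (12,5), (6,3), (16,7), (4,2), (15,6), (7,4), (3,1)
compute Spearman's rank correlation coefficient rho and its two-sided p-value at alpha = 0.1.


Step 1: Rank x and y separately (midranks; no ties here).
rank(x): 12->5, 6->3, 16->7, 4->2, 15->6, 7->4, 3->1
rank(y): 5->5, 3->3, 7->7, 2->2, 6->6, 4->4, 1->1
Step 2: d_i = R_x(i) - R_y(i); compute d_i^2.
  (5-5)^2=0, (3-3)^2=0, (7-7)^2=0, (2-2)^2=0, (6-6)^2=0, (4-4)^2=0, (1-1)^2=0
sum(d^2) = 0.
Step 3: rho = 1 - 6*0 / (7*(7^2 - 1)) = 1 - 0/336 = 1.000000.
Step 5: Two-sided p-value from the t-distribution with 5 df = 0.000000.
Step 6: alpha = 0.1. reject H0.

rho = 1.0000, p = 0.000000, reject H0 at alpha = 0.1.


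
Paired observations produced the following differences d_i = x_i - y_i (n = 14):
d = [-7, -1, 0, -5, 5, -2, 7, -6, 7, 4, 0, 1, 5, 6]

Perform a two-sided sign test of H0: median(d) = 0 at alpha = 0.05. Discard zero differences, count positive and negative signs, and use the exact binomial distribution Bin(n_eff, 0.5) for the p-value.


Step 1: Discard zero differences. Original n = 14; n_eff = number of nonzero differences = 12.
Nonzero differences (with sign): -7, -1, -5, +5, -2, +7, -6, +7, +4, +1, +5, +6
Step 2: Count signs: positive = 7, negative = 5.
Step 3: Under H0: P(positive) = 0.5, so the number of positives S ~ Bin(12, 0.5).
Step 4: Two-sided exact p-value = sum of Bin(12,0.5) probabilities at or below the observed probability = 0.774414.
Step 5: alpha = 0.05. fail to reject H0.

n_eff = 12, pos = 7, neg = 5, p = 0.774414, fail to reject H0.


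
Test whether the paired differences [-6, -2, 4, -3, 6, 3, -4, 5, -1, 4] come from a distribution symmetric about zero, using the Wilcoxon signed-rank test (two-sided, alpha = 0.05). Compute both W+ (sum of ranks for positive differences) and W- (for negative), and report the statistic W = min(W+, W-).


Step 1: Drop any zero differences (none here) and take |d_i|.
|d| = [6, 2, 4, 3, 6, 3, 4, 5, 1, 4]
Step 2: Midrank |d_i| (ties get averaged ranks).
ranks: |6|->9.5, |2|->2, |4|->6, |3|->3.5, |6|->9.5, |3|->3.5, |4|->6, |5|->8, |1|->1, |4|->6
Step 3: Attach original signs; sum ranks with positive sign and with negative sign.
W+ = 6 + 9.5 + 3.5 + 8 + 6 = 33
W- = 9.5 + 2 + 3.5 + 6 + 1 = 22
(Check: W+ + W- = 55 should equal n(n+1)/2 = 55.)
Step 4: Test statistic W = min(W+, W-) = 22.
Step 5: Ties in |d|, so use the tie-corrected normal approximation.
        E[W] = n(n+1)/4 = 10*11/4 = 27.5.
        Tie groups: |d|=3 (t=2), |d|=4 (t=3), |d|=6 (t=2); sum(t^3 - t) = 36.
        Var[W] = n(n+1)(2n+1)/24 - sum(t^3-t)/48 = 2310/24 - 36/48 = 95.5.
        z = (W - E[W]) / sqrt(Var[W]) = (22 - 27.5) / 9.7724 = -0.5628.
        Two-sided p = 2*Phi(z) = 0.573565.
Step 6: alpha = 0.05. fail to reject H0.

W+ = 33, W- = 22, W = min = 22, p = 0.573565, fail to reject H0.


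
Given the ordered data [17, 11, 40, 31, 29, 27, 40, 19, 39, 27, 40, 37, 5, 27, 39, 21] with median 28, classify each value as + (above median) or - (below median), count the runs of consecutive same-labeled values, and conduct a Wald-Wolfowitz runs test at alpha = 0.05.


Step 1: Compute median = 28; label A = above, B = below.
Labels in order: BBAAABABABAABBAB  (n_A = 8, n_B = 8)
Step 2: Count runs R = 11.
Step 3: Under H0 (random ordering), E[R] = 2*n_A*n_B/(n_A+n_B) + 1 = 2*8*8/16 + 1 = 9.0000.
        Var[R] = 2*n_A*n_B*(2*n_A*n_B - n_A - n_B) / ((n_A+n_B)^2 * (n_A+n_B-1)) = 14336/3840 = 3.7333.
        SD[R] = 1.9322.
Step 4: Continuity-corrected z = (R - 0.5 - E[R]) / SD[R] = (11 - 0.5 - 9.0000) / 1.9322 = 0.7763.
Step 5: Two-sided p-value via normal approximation = 2*(1 - Phi(|z|)) = 0.437558.
Step 6: alpha = 0.05. fail to reject H0.

R = 11, z = 0.7763, p = 0.437558, fail to reject H0.


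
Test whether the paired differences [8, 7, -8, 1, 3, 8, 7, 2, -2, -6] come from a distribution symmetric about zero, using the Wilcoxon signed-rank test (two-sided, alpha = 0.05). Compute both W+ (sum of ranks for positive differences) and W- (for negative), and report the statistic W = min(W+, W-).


Step 1: Drop any zero differences (none here) and take |d_i|.
|d| = [8, 7, 8, 1, 3, 8, 7, 2, 2, 6]
Step 2: Midrank |d_i| (ties get averaged ranks).
ranks: |8|->9, |7|->6.5, |8|->9, |1|->1, |3|->4, |8|->9, |7|->6.5, |2|->2.5, |2|->2.5, |6|->5
Step 3: Attach original signs; sum ranks with positive sign and with negative sign.
W+ = 9 + 6.5 + 1 + 4 + 9 + 6.5 + 2.5 = 38.5
W- = 9 + 2.5 + 5 = 16.5
(Check: W+ + W- = 55 should equal n(n+1)/2 = 55.)
Step 4: Test statistic W = min(W+, W-) = 16.5.
Step 5: Ties in |d|, so use the tie-corrected normal approximation.
        E[W] = n(n+1)/4 = 10*11/4 = 27.5.
        Tie groups: |d|=2 (t=2), |d|=7 (t=2), |d|=8 (t=3); sum(t^3 - t) = 36.
        Var[W] = n(n+1)(2n+1)/24 - sum(t^3-t)/48 = 2310/24 - 36/48 = 95.5.
        z = (W - E[W]) / sqrt(Var[W]) = (16.5 - 27.5) / 9.7724 = -1.1256.
        Two-sided p = 2*Phi(z) = 0.260327.
Step 6: alpha = 0.05. fail to reject H0.

W+ = 38.5, W- = 16.5, W = min = 16.5, p = 0.260327, fail to reject H0.


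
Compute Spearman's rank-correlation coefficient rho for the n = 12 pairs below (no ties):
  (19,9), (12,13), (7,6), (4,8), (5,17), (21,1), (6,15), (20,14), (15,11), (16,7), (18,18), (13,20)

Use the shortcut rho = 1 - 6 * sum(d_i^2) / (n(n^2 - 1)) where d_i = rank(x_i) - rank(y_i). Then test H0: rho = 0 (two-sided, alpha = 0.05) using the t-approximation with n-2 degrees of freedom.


Step 1: Rank x and y separately (midranks; no ties here).
rank(x): 19->10, 12->5, 7->4, 4->1, 5->2, 21->12, 6->3, 20->11, 15->7, 16->8, 18->9, 13->6
rank(y): 9->5, 13->7, 6->2, 8->4, 17->10, 1->1, 15->9, 14->8, 11->6, 7->3, 18->11, 20->12
Step 2: d_i = R_x(i) - R_y(i); compute d_i^2.
  (10-5)^2=25, (5-7)^2=4, (4-2)^2=4, (1-4)^2=9, (2-10)^2=64, (12-1)^2=121, (3-9)^2=36, (11-8)^2=9, (7-6)^2=1, (8-3)^2=25, (9-11)^2=4, (6-12)^2=36
sum(d^2) = 338.
Step 3: rho = 1 - 6*338 / (12*(12^2 - 1)) = 1 - 2028/1716 = -0.181818.
Step 4: Under H0, t = rho * sqrt((n-2)/(1-rho^2)) = -0.5847 ~ t(10).
Step 5: Two-sided p-value from the t-distribution with 10 df = 0.571701.
Step 6: alpha = 0.05. fail to reject H0.

rho = -0.1818, p = 0.571701, fail to reject H0 at alpha = 0.05.


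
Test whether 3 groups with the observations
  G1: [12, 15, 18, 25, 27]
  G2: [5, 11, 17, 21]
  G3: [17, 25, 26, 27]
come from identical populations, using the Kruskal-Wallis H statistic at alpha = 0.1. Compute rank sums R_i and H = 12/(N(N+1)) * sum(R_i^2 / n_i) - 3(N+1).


Step 1: Combine all N = 13 observations and assign midranks.
sorted (value, group, rank): (5,G2,1), (11,G2,2), (12,G1,3), (15,G1,4), (17,G2,5.5), (17,G3,5.5), (18,G1,7), (21,G2,8), (25,G1,9.5), (25,G3,9.5), (26,G3,11), (27,G1,12.5), (27,G3,12.5)
Step 2: Sum ranks within each group.
R_1 = 36 (n_1 = 5)
R_2 = 16.5 (n_2 = 4)
R_3 = 38.5 (n_3 = 4)
Step 3: H = 12/(N(N+1)) * sum(R_i^2/n_i) - 3(N+1)
     = 12/(13*14) * (36^2/5 + 16.5^2/4 + 38.5^2/4) - 3*14
     = 0.065934 * 697.825 - 42
     = 4.010440.
Step 4: Ties present; correction factor C = 1 - 18/(13^3 - 13) = 0.991758. Corrected H = 4.010440 / 0.991758 = 4.043767.
Step 5: Under H0, H ~ chi^2(2); p-value = 0.132406.
Step 6: alpha = 0.1. fail to reject H0.

H = 4.0438, df = 2, p = 0.132406, fail to reject H0.


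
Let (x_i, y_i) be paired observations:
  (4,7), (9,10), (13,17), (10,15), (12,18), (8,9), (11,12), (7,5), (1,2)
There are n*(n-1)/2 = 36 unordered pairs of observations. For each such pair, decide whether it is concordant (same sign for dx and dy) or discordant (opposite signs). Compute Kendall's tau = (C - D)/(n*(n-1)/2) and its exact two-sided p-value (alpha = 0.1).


Step 1: Enumerate the 36 unordered pairs (i,j) with i<j and classify each by sign(x_j-x_i) * sign(y_j-y_i).
  (1,2):dx=+5,dy=+3->C; (1,3):dx=+9,dy=+10->C; (1,4):dx=+6,dy=+8->C; (1,5):dx=+8,dy=+11->C
  (1,6):dx=+4,dy=+2->C; (1,7):dx=+7,dy=+5->C; (1,8):dx=+3,dy=-2->D; (1,9):dx=-3,dy=-5->C
  (2,3):dx=+4,dy=+7->C; (2,4):dx=+1,dy=+5->C; (2,5):dx=+3,dy=+8->C; (2,6):dx=-1,dy=-1->C
  (2,7):dx=+2,dy=+2->C; (2,8):dx=-2,dy=-5->C; (2,9):dx=-8,dy=-8->C; (3,4):dx=-3,dy=-2->C
  (3,5):dx=-1,dy=+1->D; (3,6):dx=-5,dy=-8->C; (3,7):dx=-2,dy=-5->C; (3,8):dx=-6,dy=-12->C
  (3,9):dx=-12,dy=-15->C; (4,5):dx=+2,dy=+3->C; (4,6):dx=-2,dy=-6->C; (4,7):dx=+1,dy=-3->D
  (4,8):dx=-3,dy=-10->C; (4,9):dx=-9,dy=-13->C; (5,6):dx=-4,dy=-9->C; (5,7):dx=-1,dy=-6->C
  (5,8):dx=-5,dy=-13->C; (5,9):dx=-11,dy=-16->C; (6,7):dx=+3,dy=+3->C; (6,8):dx=-1,dy=-4->C
  (6,9):dx=-7,dy=-7->C; (7,8):dx=-4,dy=-7->C; (7,9):dx=-10,dy=-10->C; (8,9):dx=-6,dy=-3->C
Step 2: C = 33, D = 3, total pairs = 36.
Step 3: tau = (C - D)/(n(n-1)/2) = (33 - 3)/36 = 0.833333.
Step 4: Exact two-sided p-value (enumerate n! = 362880 permutations of y under H0): p = 0.000854.
Step 5: alpha = 0.1. reject H0.

tau_b = 0.8333 (C=33, D=3), p = 0.000854, reject H0.


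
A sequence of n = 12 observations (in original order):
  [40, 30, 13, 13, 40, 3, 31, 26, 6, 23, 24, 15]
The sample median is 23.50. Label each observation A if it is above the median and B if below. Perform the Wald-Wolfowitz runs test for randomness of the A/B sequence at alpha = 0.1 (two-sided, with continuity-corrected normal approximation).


Step 1: Compute median = 23.50; label A = above, B = below.
Labels in order: AABBABAABBAB  (n_A = 6, n_B = 6)
Step 2: Count runs R = 8.
Step 3: Under H0 (random ordering), E[R] = 2*n_A*n_B/(n_A+n_B) + 1 = 2*6*6/12 + 1 = 7.0000.
        Var[R] = 2*n_A*n_B*(2*n_A*n_B - n_A - n_B) / ((n_A+n_B)^2 * (n_A+n_B-1)) = 4320/1584 = 2.7273.
        SD[R] = 1.6514.
Step 4: Continuity-corrected z = (R - 0.5 - E[R]) / SD[R] = (8 - 0.5 - 7.0000) / 1.6514 = 0.3028.
Step 5: Two-sided p-value via normal approximation = 2*(1 - Phi(|z|)) = 0.762069.
Step 6: alpha = 0.1. fail to reject H0.

R = 8, z = 0.3028, p = 0.762069, fail to reject H0.


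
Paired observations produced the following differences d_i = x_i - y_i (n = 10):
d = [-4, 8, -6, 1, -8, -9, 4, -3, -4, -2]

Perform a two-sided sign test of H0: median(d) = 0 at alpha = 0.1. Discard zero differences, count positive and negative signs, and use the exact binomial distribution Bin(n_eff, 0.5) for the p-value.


Step 1: Discard zero differences. Original n = 10; n_eff = number of nonzero differences = 10.
Nonzero differences (with sign): -4, +8, -6, +1, -8, -9, +4, -3, -4, -2
Step 2: Count signs: positive = 3, negative = 7.
Step 3: Under H0: P(positive) = 0.5, so the number of positives S ~ Bin(10, 0.5).
Step 4: Two-sided exact p-value = sum of Bin(10,0.5) probabilities at or below the observed probability = 0.343750.
Step 5: alpha = 0.1. fail to reject H0.

n_eff = 10, pos = 3, neg = 7, p = 0.343750, fail to reject H0.


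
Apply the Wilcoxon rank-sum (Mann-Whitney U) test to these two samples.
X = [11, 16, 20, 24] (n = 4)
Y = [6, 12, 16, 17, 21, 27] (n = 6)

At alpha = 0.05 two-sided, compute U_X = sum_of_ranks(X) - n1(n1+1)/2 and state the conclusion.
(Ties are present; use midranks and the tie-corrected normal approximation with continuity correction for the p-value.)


Step 1: Combine and sort all 10 observations; assign midranks.
sorted (value, group): (6,Y), (11,X), (12,Y), (16,X), (16,Y), (17,Y), (20,X), (21,Y), (24,X), (27,Y)
ranks: 6->1, 11->2, 12->3, 16->4.5, 16->4.5, 17->6, 20->7, 21->8, 24->9, 27->10
Step 2: Rank sum for X: R1 = 2 + 4.5 + 7 + 9 = 22.5.
Step 3: U_X = R1 - n1(n1+1)/2 = 22.5 - 4*5/2 = 22.5 - 10 = 12.5.
       U_Y = n1*n2 - U_X = 24 - 12.5 = 11.5.
Step 4: Ties are present, so use the tie-corrected normal approximation (with continuity correction) for the p-value.
Step 5: p-value = 1.000000; compare to alpha = 0.05. fail to reject H0.

U_X = 12.5, p = 1.000000, fail to reject H0 at alpha = 0.05.


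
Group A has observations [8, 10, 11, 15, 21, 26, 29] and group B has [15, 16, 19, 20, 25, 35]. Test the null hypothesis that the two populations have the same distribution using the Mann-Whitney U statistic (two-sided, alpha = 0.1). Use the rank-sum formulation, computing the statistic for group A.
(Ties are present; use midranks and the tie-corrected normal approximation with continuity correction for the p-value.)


Step 1: Combine and sort all 13 observations; assign midranks.
sorted (value, group): (8,X), (10,X), (11,X), (15,X), (15,Y), (16,Y), (19,Y), (20,Y), (21,X), (25,Y), (26,X), (29,X), (35,Y)
ranks: 8->1, 10->2, 11->3, 15->4.5, 15->4.5, 16->6, 19->7, 20->8, 21->9, 25->10, 26->11, 29->12, 35->13
Step 2: Rank sum for X: R1 = 1 + 2 + 3 + 4.5 + 9 + 11 + 12 = 42.5.
Step 3: U_X = R1 - n1(n1+1)/2 = 42.5 - 7*8/2 = 42.5 - 28 = 14.5.
       U_Y = n1*n2 - U_X = 42 - 14.5 = 27.5.
Step 4: Ties are present, so use the tie-corrected normal approximation (with continuity correction) for the p-value.
Step 5: p-value = 0.390714; compare to alpha = 0.1. fail to reject H0.

U_X = 14.5, p = 0.390714, fail to reject H0 at alpha = 0.1.


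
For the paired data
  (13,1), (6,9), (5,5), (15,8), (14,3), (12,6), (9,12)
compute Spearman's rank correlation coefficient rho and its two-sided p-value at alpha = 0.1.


Step 1: Rank x and y separately (midranks; no ties here).
rank(x): 13->5, 6->2, 5->1, 15->7, 14->6, 12->4, 9->3
rank(y): 1->1, 9->6, 5->3, 8->5, 3->2, 6->4, 12->7
Step 2: d_i = R_x(i) - R_y(i); compute d_i^2.
  (5-1)^2=16, (2-6)^2=16, (1-3)^2=4, (7-5)^2=4, (6-2)^2=16, (4-4)^2=0, (3-7)^2=16
sum(d^2) = 72.
Step 3: rho = 1 - 6*72 / (7*(7^2 - 1)) = 1 - 432/336 = -0.285714.
Step 4: Under H0, t = rho * sqrt((n-2)/(1-rho^2)) = -0.6667 ~ t(5).
Step 5: Two-sided p-value from the t-distribution with 5 df = 0.534509.
Step 6: alpha = 0.1. fail to reject H0.

rho = -0.2857, p = 0.534509, fail to reject H0 at alpha = 0.1.


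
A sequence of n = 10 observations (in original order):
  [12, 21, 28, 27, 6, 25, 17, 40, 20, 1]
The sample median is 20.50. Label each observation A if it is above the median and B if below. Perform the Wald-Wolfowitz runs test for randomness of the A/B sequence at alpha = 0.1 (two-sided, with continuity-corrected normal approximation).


Step 1: Compute median = 20.50; label A = above, B = below.
Labels in order: BAAABABABB  (n_A = 5, n_B = 5)
Step 2: Count runs R = 7.
Step 3: Under H0 (random ordering), E[R] = 2*n_A*n_B/(n_A+n_B) + 1 = 2*5*5/10 + 1 = 6.0000.
        Var[R] = 2*n_A*n_B*(2*n_A*n_B - n_A - n_B) / ((n_A+n_B)^2 * (n_A+n_B-1)) = 2000/900 = 2.2222.
        SD[R] = 1.4907.
Step 4: Continuity-corrected z = (R - 0.5 - E[R]) / SD[R] = (7 - 0.5 - 6.0000) / 1.4907 = 0.3354.
Step 5: Two-sided p-value via normal approximation = 2*(1 - Phi(|z|)) = 0.737316.
Step 6: alpha = 0.1. fail to reject H0.

R = 7, z = 0.3354, p = 0.737316, fail to reject H0.


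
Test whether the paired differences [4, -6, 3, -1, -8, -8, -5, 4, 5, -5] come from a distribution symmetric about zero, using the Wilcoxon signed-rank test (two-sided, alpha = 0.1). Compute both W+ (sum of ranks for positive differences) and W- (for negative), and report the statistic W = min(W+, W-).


Step 1: Drop any zero differences (none here) and take |d_i|.
|d| = [4, 6, 3, 1, 8, 8, 5, 4, 5, 5]
Step 2: Midrank |d_i| (ties get averaged ranks).
ranks: |4|->3.5, |6|->8, |3|->2, |1|->1, |8|->9.5, |8|->9.5, |5|->6, |4|->3.5, |5|->6, |5|->6
Step 3: Attach original signs; sum ranks with positive sign and with negative sign.
W+ = 3.5 + 2 + 3.5 + 6 = 15
W- = 8 + 1 + 9.5 + 9.5 + 6 + 6 = 40
(Check: W+ + W- = 55 should equal n(n+1)/2 = 55.)
Step 4: Test statistic W = min(W+, W-) = 15.
Step 5: Ties in |d|, so use the tie-corrected normal approximation.
        E[W] = n(n+1)/4 = 10*11/4 = 27.5.
        Tie groups: |d|=4 (t=2), |d|=5 (t=3), |d|=8 (t=2); sum(t^3 - t) = 36.
        Var[W] = n(n+1)(2n+1)/24 - sum(t^3-t)/48 = 2310/24 - 36/48 = 95.5.
        z = (W - E[W]) / sqrt(Var[W]) = (15 - 27.5) / 9.7724 = -1.2791.
        Two-sided p = 2*Phi(z) = 0.200858.
Step 6: alpha = 0.1. fail to reject H0.

W+ = 15, W- = 40, W = min = 15, p = 0.200858, fail to reject H0.


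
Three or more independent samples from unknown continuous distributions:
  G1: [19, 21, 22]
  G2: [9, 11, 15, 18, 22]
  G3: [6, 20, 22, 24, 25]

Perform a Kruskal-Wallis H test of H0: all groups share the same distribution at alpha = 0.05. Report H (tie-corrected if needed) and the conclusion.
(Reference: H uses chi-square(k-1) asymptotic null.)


Step 1: Combine all N = 13 observations and assign midranks.
sorted (value, group, rank): (6,G3,1), (9,G2,2), (11,G2,3), (15,G2,4), (18,G2,5), (19,G1,6), (20,G3,7), (21,G1,8), (22,G1,10), (22,G2,10), (22,G3,10), (24,G3,12), (25,G3,13)
Step 2: Sum ranks within each group.
R_1 = 24 (n_1 = 3)
R_2 = 24 (n_2 = 5)
R_3 = 43 (n_3 = 5)
Step 3: H = 12/(N(N+1)) * sum(R_i^2/n_i) - 3(N+1)
     = 12/(13*14) * (24^2/3 + 24^2/5 + 43^2/5) - 3*14
     = 0.065934 * 677 - 42
     = 2.637363.
Step 4: Ties present; correction factor C = 1 - 24/(13^3 - 13) = 0.989011. Corrected H = 2.637363 / 0.989011 = 2.666667.
Step 5: Under H0, H ~ chi^2(2); p-value = 0.263597.
Step 6: alpha = 0.05. fail to reject H0.

H = 2.6667, df = 2, p = 0.263597, fail to reject H0.


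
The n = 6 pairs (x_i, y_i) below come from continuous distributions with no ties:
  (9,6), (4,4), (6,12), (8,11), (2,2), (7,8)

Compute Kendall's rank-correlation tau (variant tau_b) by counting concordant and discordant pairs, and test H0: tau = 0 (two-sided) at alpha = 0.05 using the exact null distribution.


Step 1: Enumerate the 15 unordered pairs (i,j) with i<j and classify each by sign(x_j-x_i) * sign(y_j-y_i).
  (1,2):dx=-5,dy=-2->C; (1,3):dx=-3,dy=+6->D; (1,4):dx=-1,dy=+5->D; (1,5):dx=-7,dy=-4->C
  (1,6):dx=-2,dy=+2->D; (2,3):dx=+2,dy=+8->C; (2,4):dx=+4,dy=+7->C; (2,5):dx=-2,dy=-2->C
  (2,6):dx=+3,dy=+4->C; (3,4):dx=+2,dy=-1->D; (3,5):dx=-4,dy=-10->C; (3,6):dx=+1,dy=-4->D
  (4,5):dx=-6,dy=-9->C; (4,6):dx=-1,dy=-3->C; (5,6):dx=+5,dy=+6->C
Step 2: C = 10, D = 5, total pairs = 15.
Step 3: tau = (C - D)/(n(n-1)/2) = (10 - 5)/15 = 0.333333.
Step 4: Exact two-sided p-value (enumerate n! = 720 permutations of y under H0): p = 0.469444.
Step 5: alpha = 0.05. fail to reject H0.

tau_b = 0.3333 (C=10, D=5), p = 0.469444, fail to reject H0.


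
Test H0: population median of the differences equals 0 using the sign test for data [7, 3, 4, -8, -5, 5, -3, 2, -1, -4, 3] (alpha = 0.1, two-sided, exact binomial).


Step 1: Discard zero differences. Original n = 11; n_eff = number of nonzero differences = 11.
Nonzero differences (with sign): +7, +3, +4, -8, -5, +5, -3, +2, -1, -4, +3
Step 2: Count signs: positive = 6, negative = 5.
Step 3: Under H0: P(positive) = 0.5, so the number of positives S ~ Bin(11, 0.5).
Step 4: Two-sided exact p-value = sum of Bin(11,0.5) probabilities at or below the observed probability = 1.000000.
Step 5: alpha = 0.1. fail to reject H0.

n_eff = 11, pos = 6, neg = 5, p = 1.000000, fail to reject H0.


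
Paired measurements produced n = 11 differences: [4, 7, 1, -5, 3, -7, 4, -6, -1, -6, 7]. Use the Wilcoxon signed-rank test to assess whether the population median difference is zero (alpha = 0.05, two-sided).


Step 1: Drop any zero differences (none here) and take |d_i|.
|d| = [4, 7, 1, 5, 3, 7, 4, 6, 1, 6, 7]
Step 2: Midrank |d_i| (ties get averaged ranks).
ranks: |4|->4.5, |7|->10, |1|->1.5, |5|->6, |3|->3, |7|->10, |4|->4.5, |6|->7.5, |1|->1.5, |6|->7.5, |7|->10
Step 3: Attach original signs; sum ranks with positive sign and with negative sign.
W+ = 4.5 + 10 + 1.5 + 3 + 4.5 + 10 = 33.5
W- = 6 + 10 + 7.5 + 1.5 + 7.5 = 32.5
(Check: W+ + W- = 66 should equal n(n+1)/2 = 66.)
Step 4: Test statistic W = min(W+, W-) = 32.5.
Step 5: Ties in |d|, so use the tie-corrected normal approximation.
        E[W] = n(n+1)/4 = 11*12/4 = 33.
        Tie groups: |d|=1 (t=2), |d|=4 (t=2), |d|=6 (t=2), |d|=7 (t=3); sum(t^3 - t) = 42.
        Var[W] = n(n+1)(2n+1)/24 - sum(t^3-t)/48 = 3036/24 - 42/48 = 125.625.
        z = (W - E[W]) / sqrt(Var[W]) = (32.5 - 33) / 11.2083 = -0.0446.
        Two-sided p = 2*Phi(z) = 0.964418.
Step 6: alpha = 0.05. fail to reject H0.

W+ = 33.5, W- = 32.5, W = min = 32.5, p = 0.964418, fail to reject H0.


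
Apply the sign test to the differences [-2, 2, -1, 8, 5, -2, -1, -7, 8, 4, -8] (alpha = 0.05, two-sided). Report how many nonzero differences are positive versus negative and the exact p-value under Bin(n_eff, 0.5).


Step 1: Discard zero differences. Original n = 11; n_eff = number of nonzero differences = 11.
Nonzero differences (with sign): -2, +2, -1, +8, +5, -2, -1, -7, +8, +4, -8
Step 2: Count signs: positive = 5, negative = 6.
Step 3: Under H0: P(positive) = 0.5, so the number of positives S ~ Bin(11, 0.5).
Step 4: Two-sided exact p-value = sum of Bin(11,0.5) probabilities at or below the observed probability = 1.000000.
Step 5: alpha = 0.05. fail to reject H0.

n_eff = 11, pos = 5, neg = 6, p = 1.000000, fail to reject H0.


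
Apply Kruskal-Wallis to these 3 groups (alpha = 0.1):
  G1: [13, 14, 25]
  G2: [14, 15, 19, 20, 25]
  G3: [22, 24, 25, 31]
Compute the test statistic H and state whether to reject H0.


Step 1: Combine all N = 12 observations and assign midranks.
sorted (value, group, rank): (13,G1,1), (14,G1,2.5), (14,G2,2.5), (15,G2,4), (19,G2,5), (20,G2,6), (22,G3,7), (24,G3,8), (25,G1,10), (25,G2,10), (25,G3,10), (31,G3,12)
Step 2: Sum ranks within each group.
R_1 = 13.5 (n_1 = 3)
R_2 = 27.5 (n_2 = 5)
R_3 = 37 (n_3 = 4)
Step 3: H = 12/(N(N+1)) * sum(R_i^2/n_i) - 3(N+1)
     = 12/(12*13) * (13.5^2/3 + 27.5^2/5 + 37^2/4) - 3*13
     = 0.076923 * 554.25 - 39
     = 3.634615.
Step 4: Ties present; correction factor C = 1 - 30/(12^3 - 12) = 0.982517. Corrected H = 3.634615 / 0.982517 = 3.699288.
Step 5: Under H0, H ~ chi^2(2); p-value = 0.157293.
Step 6: alpha = 0.1. fail to reject H0.

H = 3.6993, df = 2, p = 0.157293, fail to reject H0.


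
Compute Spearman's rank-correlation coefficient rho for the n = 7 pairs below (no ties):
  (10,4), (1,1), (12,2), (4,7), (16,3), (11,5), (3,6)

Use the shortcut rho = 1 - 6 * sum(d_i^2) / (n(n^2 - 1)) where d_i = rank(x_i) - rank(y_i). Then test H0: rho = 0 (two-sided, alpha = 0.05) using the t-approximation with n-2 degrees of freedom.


Step 1: Rank x and y separately (midranks; no ties here).
rank(x): 10->4, 1->1, 12->6, 4->3, 16->7, 11->5, 3->2
rank(y): 4->4, 1->1, 2->2, 7->7, 3->3, 5->5, 6->6
Step 2: d_i = R_x(i) - R_y(i); compute d_i^2.
  (4-4)^2=0, (1-1)^2=0, (6-2)^2=16, (3-7)^2=16, (7-3)^2=16, (5-5)^2=0, (2-6)^2=16
sum(d^2) = 64.
Step 3: rho = 1 - 6*64 / (7*(7^2 - 1)) = 1 - 384/336 = -0.142857.
Step 4: Under H0, t = rho * sqrt((n-2)/(1-rho^2)) = -0.3227 ~ t(5).
Step 5: Two-sided p-value from the t-distribution with 5 df = 0.759945.
Step 6: alpha = 0.05. fail to reject H0.

rho = -0.1429, p = 0.759945, fail to reject H0 at alpha = 0.05.
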